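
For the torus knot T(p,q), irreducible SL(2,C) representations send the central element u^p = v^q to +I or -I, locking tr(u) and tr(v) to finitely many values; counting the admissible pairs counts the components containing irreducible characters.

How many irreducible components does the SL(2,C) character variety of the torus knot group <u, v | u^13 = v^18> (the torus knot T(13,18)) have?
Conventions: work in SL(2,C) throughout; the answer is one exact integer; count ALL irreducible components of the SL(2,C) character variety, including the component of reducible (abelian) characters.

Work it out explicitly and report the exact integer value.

For T(13,18): irreducibility forces the central element u^13 = v^18 to one of +I, -I.
This locks tr(u) to 2*cos(pi*alpha/13), alpha in 1..12, and tr(v) to 2*cos(pi*beta/18), beta in 1..17, on each component of irreducible characters.
u^13 = (-1)^alpha I and v^18 = (-1)^beta I must agree, so alpha and beta have equal parity.
Enumerate parity-matched pairs: 6*9 odd-odd plus 6*8 even-even gives 102.
components with irreducible characters: 102; plus the single component of reducible (abelian) characters: total 103.

103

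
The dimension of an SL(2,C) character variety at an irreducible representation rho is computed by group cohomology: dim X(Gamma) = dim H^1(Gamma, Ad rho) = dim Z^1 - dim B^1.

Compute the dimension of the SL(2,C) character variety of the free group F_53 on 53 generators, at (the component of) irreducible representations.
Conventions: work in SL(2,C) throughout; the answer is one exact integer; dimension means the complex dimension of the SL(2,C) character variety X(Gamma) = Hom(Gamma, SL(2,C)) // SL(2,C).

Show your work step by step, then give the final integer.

Gamma = F_53 has 53 generators and no relators.
So Z^1 = (sl_2)^53 in full: dim Z^1 = 159.
At an irreducible rho the centralizer of the image in sl_2 is 0, so the coboundary map sl_2 -> Z^1 is injective: dim B^1 = 3.
dim X = dim H^1 = dim Z^1 - dim B^1 = 159 - 3 = 156.

156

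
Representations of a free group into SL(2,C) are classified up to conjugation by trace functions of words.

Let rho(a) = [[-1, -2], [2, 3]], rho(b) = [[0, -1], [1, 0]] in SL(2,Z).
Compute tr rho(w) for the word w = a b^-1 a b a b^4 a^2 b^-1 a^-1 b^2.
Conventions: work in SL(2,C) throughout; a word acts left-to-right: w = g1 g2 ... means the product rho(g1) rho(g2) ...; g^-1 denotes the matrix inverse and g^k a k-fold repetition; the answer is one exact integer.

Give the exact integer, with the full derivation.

rho(a) = [[-1, -2], [2, 3]]
... * rho(b^-1) = [[0, 1], [-1, 0]]  ->  [[2, -1], [-3, 2]]
... * rho(a) = [[-1, -2], [2, 3]]  ->  [[-4, -7], [7, 12]]
... * rho(b) = [[0, -1], [1, 0]]  ->  [[-7, 4], [12, -7]]
... * rho(a) = [[-1, -2], [2, 3]]  ->  [[15, 26], [-26, -45]]
... * rho(b) = [[0, -1], [1, 0]]  ->  [[26, -15], [-45, 26]]
... * rho(b) = [[0, -1], [1, 0]]  ->  [[-15, -26], [26, 45]]
... * rho(b) = [[0, -1], [1, 0]]  ->  [[-26, 15], [45, -26]]
... * rho(b) = [[0, -1], [1, 0]]  ->  [[15, 26], [-26, -45]]
... * rho(a) = [[-1, -2], [2, 3]]  ->  [[37, 48], [-64, -83]]
... * rho(a) = [[-1, -2], [2, 3]]  ->  [[59, 70], [-102, -121]]
... * rho(b^-1) = [[0, 1], [-1, 0]]  ->  [[-70, 59], [121, -102]]
... * rho(a^-1) = [[3, 2], [-2, -1]]  ->  [[-328, -199], [567, 344]]
... * rho(b) = [[0, -1], [1, 0]]  ->  [[-199, 328], [344, -567]]
... * rho(b) = [[0, -1], [1, 0]]  ->  [[328, 199], [-567, -344]]
tr = 328 + -344 = -16

-16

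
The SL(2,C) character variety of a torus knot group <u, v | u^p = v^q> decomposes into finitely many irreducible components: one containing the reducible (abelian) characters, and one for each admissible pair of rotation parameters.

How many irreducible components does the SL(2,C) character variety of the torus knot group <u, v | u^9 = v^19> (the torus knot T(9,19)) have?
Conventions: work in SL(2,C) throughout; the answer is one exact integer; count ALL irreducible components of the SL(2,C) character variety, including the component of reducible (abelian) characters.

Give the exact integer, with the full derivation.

For T(9,19): irreducibility forces the central element u^9 = v^19 to one of +I, -I.
This locks tr(u) to 2*cos(pi*alpha/9), alpha in 1..8, and tr(v) to 2*cos(pi*beta/19), beta in 1..18, on each component of irreducible characters.
The two central values (-1)^alpha I and (-1)^beta I must be the same matrix, so alpha and beta share a parity.
Counting: 4 odd alphas x 9 odd betas + 4 even alphas x 9 even betas = 36 + 36 = 72.
That is 72 components of irreducible characters, and with the reducible (abelian) component the total is 73.

73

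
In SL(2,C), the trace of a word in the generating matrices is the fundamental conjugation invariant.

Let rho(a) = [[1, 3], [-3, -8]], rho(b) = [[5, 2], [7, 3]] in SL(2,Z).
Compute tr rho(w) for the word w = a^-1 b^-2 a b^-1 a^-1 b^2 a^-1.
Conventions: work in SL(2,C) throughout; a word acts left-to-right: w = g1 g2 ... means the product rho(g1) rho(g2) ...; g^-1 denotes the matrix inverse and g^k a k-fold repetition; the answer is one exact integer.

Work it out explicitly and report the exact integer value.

2267516

rho(a^-1) = [[-8, -3], [3, 1]]
... * rho(b^-1) = [[3, -2], [-7, 5]]  ->  [[-3, 1], [2, -1]]
... * rho(b^-1) = [[3, -2], [-7, 5]]  ->  [[-16, 11], [13, -9]]
... * rho(a) = [[1, 3], [-3, -8]]  ->  [[-49, -136], [40, 111]]
... * rho(b^-1) = [[3, -2], [-7, 5]]  ->  [[805, -582], [-657, 475]]
... * rho(a^-1) = [[-8, -3], [3, 1]]  ->  [[-8186, -2997], [6681, 2446]]
... * rho(b) = [[5, 2], [7, 3]]  ->  [[-61909, -25363], [50527, 20700]]
... * rho(b) = [[5, 2], [7, 3]]  ->  [[-487086, -199907], [397535, 163154]]
... * rho(a^-1) = [[-8, -3], [3, 1]]  ->  [[3296967, 1261351], [-2690818, -1029451]]
tr = 3296967 + -1029451 = 2267516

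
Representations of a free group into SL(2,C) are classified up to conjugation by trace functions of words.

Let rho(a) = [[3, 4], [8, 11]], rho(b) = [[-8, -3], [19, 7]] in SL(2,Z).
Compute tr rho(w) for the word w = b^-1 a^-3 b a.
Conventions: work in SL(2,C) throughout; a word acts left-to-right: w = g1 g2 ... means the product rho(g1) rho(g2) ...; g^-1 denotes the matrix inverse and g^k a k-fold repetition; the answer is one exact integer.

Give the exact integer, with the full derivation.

2474354

rho(b^-1) = [[7, 3], [-19, -8]]
... * rho(a^-1) = [[11, -4], [-8, 3]]  ->  [[53, -19], [-145, 52]]
... * rho(a^-1) = [[11, -4], [-8, 3]]  ->  [[735, -269], [-2011, 736]]
... * rho(a^-1) = [[11, -4], [-8, 3]]  ->  [[10237, -3747], [-28009, 10252]]
... * rho(b) = [[-8, -3], [19, 7]]  ->  [[-153089, -56940], [418860, 155791]]
... * rho(a) = [[3, 4], [8, 11]]  ->  [[-914787, -1238696], [2502908, 3389141]]
tr = -914787 + 3389141 = 2474354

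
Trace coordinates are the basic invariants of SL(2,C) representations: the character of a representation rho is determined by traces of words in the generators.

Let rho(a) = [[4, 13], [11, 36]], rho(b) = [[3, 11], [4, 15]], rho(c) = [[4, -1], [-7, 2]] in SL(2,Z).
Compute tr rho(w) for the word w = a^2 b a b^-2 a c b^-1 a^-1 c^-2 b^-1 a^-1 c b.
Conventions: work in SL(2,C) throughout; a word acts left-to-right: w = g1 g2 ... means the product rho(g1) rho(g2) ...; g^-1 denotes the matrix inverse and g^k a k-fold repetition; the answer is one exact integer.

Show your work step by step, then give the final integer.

rho(a) = [[4, 13], [11, 36]]
... * rho(a) = [[4, 13], [11, 36]]  ->  [[159, 520], [440, 1439]]
... * rho(b) = [[3, 11], [4, 15]]  ->  [[2557, 9549], [7076, 26425]]
... * rho(a) = [[4, 13], [11, 36]]  ->  [[115267, 377005], [318979, 1043288]]
... * rho(b^-1) = [[15, -11], [-4, 3]]  ->  [[220985, -136922], [611533, -378905]]
... * rho(b^-1) = [[15, -11], [-4, 3]]  ->  [[3862463, -2841601], [10688615, -7863578]]
... * rho(a) = [[4, 13], [11, 36]]  ->  [[-15807759, -52085617], [-43744898, -144136813]]
... * rho(c) = [[4, -1], [-7, 2]]  ->  [[301368283, -88363475], [833978099, -244528728]]
... * rho(b^-1) = [[15, -11], [-4, 3]]  ->  [[4873978145, -3580141538], [13487786397, -9907345273]]
... * rho(a^-1) = [[36, -13], [-11, 4]]  ->  [[214844770138, -77682282037], [594541108295, -214970604253]]
... * rho(c^-1) = [[2, 1], [7, 4]]  ->  [[-114086433983, -95884358010], [-315712013181, -265341308717]]
... * rho(c^-1) = [[2, 1], [7, 4]]  ->  [[-899363374036, -497623866023], [-2488813187381, -1377077248049]]
... * rho(b^-1) = [[15, -11], [-4, 3]]  ->  [[-11499955146448, 8400125516327], [-31823888818519, 23245713317044]]
... * rho(a^-1) = [[36, -13], [-11, 4]]  ->  [[-506399765951725, 183099918969132], [-1401362843954168, 506693407908923]]
... * rho(c) = [[4, -1], [-7, 2]]  ->  [[-3307298496590824, 872599603889989], [-9152305231179133, 2414749659772014]]
... * rho(b) = [[3, 11], [4, 15]]  ->  [[-6431497074212516, -23291289404149229], [-17797917054449343, -64454112646390253]]
tr = -6431497074212516 + -64454112646390253 = -70885609720602769

-70885609720602769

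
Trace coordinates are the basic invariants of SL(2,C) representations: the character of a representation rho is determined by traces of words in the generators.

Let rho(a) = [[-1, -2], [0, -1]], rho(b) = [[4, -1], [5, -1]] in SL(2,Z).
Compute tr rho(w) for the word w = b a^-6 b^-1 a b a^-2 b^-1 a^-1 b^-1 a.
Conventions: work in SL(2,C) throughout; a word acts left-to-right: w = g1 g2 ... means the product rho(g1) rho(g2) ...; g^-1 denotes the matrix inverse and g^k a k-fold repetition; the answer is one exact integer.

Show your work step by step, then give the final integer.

rho(b) = [[4, -1], [5, -1]]
... * rho(a^-1) = [[-1, 2], [0, -1]]  ->  [[-4, 9], [-5, 11]]
... * rho(a^-1) = [[-1, 2], [0, -1]]  ->  [[4, -17], [5, -21]]
... * rho(a^-1) = [[-1, 2], [0, -1]]  ->  [[-4, 25], [-5, 31]]
... * rho(a^-1) = [[-1, 2], [0, -1]]  ->  [[4, -33], [5, -41]]
... * rho(a^-1) = [[-1, 2], [0, -1]]  ->  [[-4, 41], [-5, 51]]
... * rho(a^-1) = [[-1, 2], [0, -1]]  ->  [[4, -49], [5, -61]]
... * rho(b^-1) = [[-1, 1], [-5, 4]]  ->  [[241, -192], [300, -239]]
... * rho(a) = [[-1, -2], [0, -1]]  ->  [[-241, -290], [-300, -361]]
... * rho(b) = [[4, -1], [5, -1]]  ->  [[-2414, 531], [-3005, 661]]
... * rho(a^-1) = [[-1, 2], [0, -1]]  ->  [[2414, -5359], [3005, -6671]]
... * rho(a^-1) = [[-1, 2], [0, -1]]  ->  [[-2414, 10187], [-3005, 12681]]
... * rho(b^-1) = [[-1, 1], [-5, 4]]  ->  [[-48521, 38334], [-60400, 47719]]
... * rho(a^-1) = [[-1, 2], [0, -1]]  ->  [[48521, -135376], [60400, -168519]]
... * rho(b^-1) = [[-1, 1], [-5, 4]]  ->  [[628359, -492983], [782195, -613676]]
... * rho(a) = [[-1, -2], [0, -1]]  ->  [[-628359, -763735], [-782195, -950714]]
tr = -628359 + -950714 = -1579073

-1579073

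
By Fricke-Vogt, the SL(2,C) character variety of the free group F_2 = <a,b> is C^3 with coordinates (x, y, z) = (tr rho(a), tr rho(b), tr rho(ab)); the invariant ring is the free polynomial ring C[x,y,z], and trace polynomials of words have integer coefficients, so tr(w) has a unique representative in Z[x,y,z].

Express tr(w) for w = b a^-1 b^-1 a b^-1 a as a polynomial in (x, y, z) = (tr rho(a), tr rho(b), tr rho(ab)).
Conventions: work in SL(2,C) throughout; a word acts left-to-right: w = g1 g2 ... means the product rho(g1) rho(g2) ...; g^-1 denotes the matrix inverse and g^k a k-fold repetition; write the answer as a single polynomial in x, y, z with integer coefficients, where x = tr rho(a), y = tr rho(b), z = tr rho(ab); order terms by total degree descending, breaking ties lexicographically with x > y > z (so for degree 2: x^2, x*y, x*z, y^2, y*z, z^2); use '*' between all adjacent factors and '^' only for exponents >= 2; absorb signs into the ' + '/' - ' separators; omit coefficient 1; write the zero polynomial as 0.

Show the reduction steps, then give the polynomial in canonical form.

trace(a^2 b) = trace(a) * trace(b a) - trace(b) = x*z - y
and trace(a^2) = trace(a) * trace(a) - trace(1) = x^2 - 2
trace(b a^2 b) = trace(b) * trace(a^2 b) - trace(a^2) = x*y*z - x^2 - y^2 + 2
and trace(b a b a) = trace(a b) * trace(a b) - trace(1)   [split at repeated a] = z^2 - 2
next, trace(b a b) = trace(b) * trace(a b) - trace(a) = y*z - x
and trace(b a^2 b a) = trace(a) * trace(b a b a) - trace(b a b) = x*z^2 - y*z - x
trace(a b a^-1 b a) = trace(b a^2 b) * trace(a) - trace(b a^2 b a) = x^2*y*z - x^3 - x*y^2 - x*z^2 + y*z + 3*x
trace(b a b a b) = trace(b) * trace(a b a b) - trace(a b a) = y*z^2 - x*z - y
and trace(b a b a b a) = trace(b a b a) * trace(b a) - trace(a b)   [split at repeated b] = z^3 - 3*z
trace(a b a^-1 b a b) = trace(b a b a b) * trace(a) - trace(b a b a b a) = x*y*z^2 - x^2*z - z^3 - x*y + 3*z
next, trace(a b^-1 a b a^-1 b) = trace(a b a^-1 b a) * trace(b) - trace(a b a^-1 b a b) = x^2*y^2*z - x^3*y - x*y^3 - 2*x*y*z^2 + x^2*z + y^2*z + z^3 + 4*x*y - 3*z
and trace(b a^-1 b^-1 a b^-1 a) = trace(a b^-1 a b a^-1) * trace(b) - trace(a b^-1 a b a^-1 b) = -x^2*y^2*z + x^3*y + x*y^3 + 2*x*y*z^2 - x^2*z - y^2*z - z^3 - 3*x*y + 3*z

-x^2*y^2*z + x^3*y + x*y^3 + 2*x*y*z^2 - x^2*z - y^2*z - z^3 - 3*x*y + 3*z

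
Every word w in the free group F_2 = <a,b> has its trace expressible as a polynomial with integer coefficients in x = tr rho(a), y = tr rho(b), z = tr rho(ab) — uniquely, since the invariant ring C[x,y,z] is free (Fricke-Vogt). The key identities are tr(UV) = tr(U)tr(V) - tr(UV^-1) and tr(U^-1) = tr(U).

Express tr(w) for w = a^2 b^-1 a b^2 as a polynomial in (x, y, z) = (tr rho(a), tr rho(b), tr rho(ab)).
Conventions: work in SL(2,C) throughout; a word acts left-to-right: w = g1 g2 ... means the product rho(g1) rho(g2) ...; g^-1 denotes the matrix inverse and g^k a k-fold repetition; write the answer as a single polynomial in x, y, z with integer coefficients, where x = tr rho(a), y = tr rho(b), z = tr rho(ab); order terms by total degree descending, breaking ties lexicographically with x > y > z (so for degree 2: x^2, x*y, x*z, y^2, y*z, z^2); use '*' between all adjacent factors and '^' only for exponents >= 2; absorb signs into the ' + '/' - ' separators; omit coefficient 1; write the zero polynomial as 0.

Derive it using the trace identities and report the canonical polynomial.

x^2*y^2*z - x^3*y - x*y^3 - x*y*z^2 + x^2*z + 3*x*y - z

so tr(b^2 a) = tr(b) tr(a b) - tr(a)  (reduce the b square) = y*z - x
reduce: tr(b^2) = tr(b) tr(b) - tr(1)  (reduce the b square) = y^2 - 2
tr(a b^2 a) = tr(a) tr(b^2 a) - tr(b^2)  (reduce the a square) = x*y*z - x^2 - y^2 + 2
so tr(a b^2 a^2) = tr(a) tr(a b^2 a) - tr(a b^2)  (reduce the a square) = x^2*y*z - x^3 - x*y^2 - y*z + 3*x
tr(a b a b) = tr(a b) tr(a b) - tr(1)  (split on a) = z^2 - 2
tr(a b a) = tr(a) tr(b a) - tr(b)  (reduce the a square) = x*z - y
tr(b a b^2 a) = tr(b) tr(a b a b) - tr(a b a)  (reduce the b square) = y*z^2 - x*z - y
tr(b a b^2) = tr(b) tr(a b^2) - tr(a b)  (reduce the b square) = y^2*z - x*y - z
so tr(a b^2 a^2 b) = tr(a) tr(b a b^2 a) - tr(b a b^2)  (reduce the a square) = x*y*z^2 - x^2*z - y^2*z + z
tr(a^2 b^-1 a b^2) = tr(a b^2 a^2) tr(b) - tr(a b^2 a^2 b)  (eliminate b^-1) = x^2*y^2*z - x^3*y - x*y^3 - x*y*z^2 + x^2*z + 3*x*y - z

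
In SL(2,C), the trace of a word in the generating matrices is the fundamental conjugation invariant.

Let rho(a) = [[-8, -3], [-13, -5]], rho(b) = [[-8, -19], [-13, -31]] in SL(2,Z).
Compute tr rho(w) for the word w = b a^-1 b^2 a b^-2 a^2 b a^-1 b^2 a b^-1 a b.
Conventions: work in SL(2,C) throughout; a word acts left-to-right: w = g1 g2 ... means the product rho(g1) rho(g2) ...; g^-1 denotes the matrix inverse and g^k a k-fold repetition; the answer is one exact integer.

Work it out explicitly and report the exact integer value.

-28748038738705

rho(b) = [[-8, -19], [-13, -31]]
... * rho(a^-1) = [[-5, 3], [13, -8]]  ->  [[-207, 128], [-338, 209]]
... * rho(b) = [[-8, -19], [-13, -31]]  ->  [[-8, -35], [-13, -57]]
... * rho(b) = [[-8, -19], [-13, -31]]  ->  [[519, 1237], [845, 2014]]
... * rho(a) = [[-8, -3], [-13, -5]]  ->  [[-20233, -7742], [-32942, -12605]]
... * rho(b^-1) = [[-31, 19], [13, -8]]  ->  [[526577, -322491], [857337, -525058]]
... * rho(b^-1) = [[-31, 19], [13, -8]]  ->  [[-20516270, 12584891], [-33403201, 20489867]]
... * rho(a) = [[-8, -3], [-13, -5]]  ->  [[526577, -1375645], [857337, -2239732]]
... * rho(a) = [[-8, -3], [-13, -5]]  ->  [[13670769, 5298494], [22257820, 8626649]]
... * rho(b) = [[-8, -19], [-13, -31]]  ->  [[-178246574, -423997925], [-290208997, -690324699]]
... * rho(a^-1) = [[-5, 3], [13, -8]]  ->  [[-4620740155, 2857243678], [-7523176102, 4651970601]]
... * rho(b) = [[-8, -19], [-13, -31]]  ->  [[-178246574, -780491073], [-290208997, -1270742693]]
... * rho(b) = [[-8, -19], [-13, -31]]  ->  [[11572356541, 27581908169], [18841326985, 44906994426]]
... * rho(a) = [[-8, -3], [-13, -5]]  ->  [[-451143658525, -172626610468], [-734521543418, -281058953085]]
... * rho(b^-1) = [[-31, 19], [13, -8]]  ->  [[11741307478191, -7190716628231], [19116401455853, -11707437700262]]
... * rho(a) = [[-8, -3], [-13, -5]]  ->  [[-451143658525, 729660706582], [-734521543418, 1187984133751]]
... * rho(b) = [[-8, -19], [-13, -31]]  ->  [[-5876439917366, -14047752392067], [-9567621391419, -22871598821339]]
tr = -5876439917366 + -22871598821339 = -28748038738705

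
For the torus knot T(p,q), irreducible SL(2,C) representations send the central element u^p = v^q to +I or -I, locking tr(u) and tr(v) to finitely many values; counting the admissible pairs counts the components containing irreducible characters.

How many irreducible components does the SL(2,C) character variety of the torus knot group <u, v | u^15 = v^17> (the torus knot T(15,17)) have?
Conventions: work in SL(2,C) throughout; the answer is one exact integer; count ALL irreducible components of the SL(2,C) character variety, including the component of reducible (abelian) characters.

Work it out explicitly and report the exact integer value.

For T(15,17): irreducibility forces the central element u^15 = v^17 to one of +I, -I.
This locks tr(u) to 2*cos(pi*alpha/15), alpha in 1..14, and tr(v) to 2*cos(pi*beta/17), beta in 1..16, on each component of irreducible characters.
The two central values (-1)^alpha I and (-1)^beta I must be the same matrix, so alpha and beta share a parity.
Counting: 7 odd alphas x 8 odd betas + 7 even alphas x 8 even betas = 56 + 56 = 112.
That is 112 components of irreducible characters, and with the reducible (abelian) component the total is 113.

113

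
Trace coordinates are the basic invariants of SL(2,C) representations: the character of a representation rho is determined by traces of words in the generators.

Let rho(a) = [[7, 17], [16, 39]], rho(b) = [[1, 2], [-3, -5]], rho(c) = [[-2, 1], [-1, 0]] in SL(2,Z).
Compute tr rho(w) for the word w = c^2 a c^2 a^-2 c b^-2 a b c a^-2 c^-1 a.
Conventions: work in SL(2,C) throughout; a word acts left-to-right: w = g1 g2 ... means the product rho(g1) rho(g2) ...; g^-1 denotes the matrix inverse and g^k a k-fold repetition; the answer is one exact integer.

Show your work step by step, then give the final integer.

rho(c) = [[-2, 1], [-1, 0]]
... * rho(c) = [[-2, 1], [-1, 0]]  ->  [[3, -2], [2, -1]]
... * rho(a) = [[7, 17], [16, 39]]  ->  [[-11, -27], [-2, -5]]
... * rho(c) = [[-2, 1], [-1, 0]]  ->  [[49, -11], [9, -2]]
... * rho(c) = [[-2, 1], [-1, 0]]  ->  [[-87, 49], [-16, 9]]
... * rho(a^-1) = [[39, -17], [-16, 7]]  ->  [[-4177, 1822], [-768, 335]]
... * rho(a^-1) = [[39, -17], [-16, 7]]  ->  [[-192055, 83763], [-35312, 15401]]
... * rho(c) = [[-2, 1], [-1, 0]]  ->  [[300347, -192055], [55223, -35312]]
... * rho(b^-1) = [[-5, -2], [3, 1]]  ->  [[-2077900, -792749], [-382051, -145758]]
... * rho(b^-1) = [[-5, -2], [3, 1]]  ->  [[8011253, 3363051], [1472981, 618344]]
... * rho(a) = [[7, 17], [16, 39]]  ->  [[109887587, 267350290], [20204371, 49156093]]
... * rho(b) = [[1, 2], [-3, -5]]  ->  [[-692163283, -1116976276], [-127263908, -205371723]]
... * rho(c) = [[-2, 1], [-1, 0]]  ->  [[2501302842, -692163283], [459899539, -127263908]]
... * rho(a^-1) = [[39, -17], [-16, 7]]  ->  [[108625423366, -47367291295], [19972304549, -8709139519]]
... * rho(a^-1) = [[39, -17], [-16, 7]]  ->  [[4994268171994, -2178203236287], [918266109715, -400493153966]]
... * rho(c^-1) = [[0, -1], [1, -2]]  ->  [[-2178203236287, -637861699420], [-400493153966, -117279801783]]
... * rho(a) = [[7, 17], [16, 39]]  ->  [[-25453209844729, -61906061294259], [-4679928906290, -11382295886959]]
tr = -25453209844729 + -11382295886959 = -36835505731688

-36835505731688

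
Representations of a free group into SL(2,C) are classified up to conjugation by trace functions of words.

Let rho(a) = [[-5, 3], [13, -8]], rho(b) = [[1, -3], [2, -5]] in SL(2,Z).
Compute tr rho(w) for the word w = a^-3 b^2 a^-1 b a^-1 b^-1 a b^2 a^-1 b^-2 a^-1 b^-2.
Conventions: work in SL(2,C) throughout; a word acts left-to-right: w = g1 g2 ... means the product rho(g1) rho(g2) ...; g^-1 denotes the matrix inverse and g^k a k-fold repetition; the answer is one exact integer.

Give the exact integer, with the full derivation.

15055988267

rho(a^-1) = [[-8, -3], [-13, -5]]
... * rho(a^-1) = [[-8, -3], [-13, -5]]  ->  [[103, 39], [169, 64]]
... * rho(a^-1) = [[-8, -3], [-13, -5]]  ->  [[-1331, -504], [-2184, -827]]
... * rho(b) = [[1, -3], [2, -5]]  ->  [[-2339, 6513], [-3838, 10687]]
... * rho(b) = [[1, -3], [2, -5]]  ->  [[10687, -25548], [17536, -41921]]
... * rho(a^-1) = [[-8, -3], [-13, -5]]  ->  [[246628, 95679], [404685, 156997]]
... * rho(b) = [[1, -3], [2, -5]]  ->  [[437986, -1218279], [718679, -1999040]]
... * rho(a^-1) = [[-8, -3], [-13, -5]]  ->  [[12333739, 4777437], [20238088, 7839163]]
... * rho(b^-1) = [[-5, 3], [-2, 1]]  ->  [[-71223569, 41778654], [-116868766, 68553427]]
... * rho(a) = [[-5, 3], [13, -8]]  ->  [[899240347, -547899939], [1475538381, -899033714]]
... * rho(b) = [[1, -3], [2, -5]]  ->  [[-196559531, 41778654], [-322529047, 68553427]]
... * rho(b) = [[1, -3], [2, -5]]  ->  [[-113002223, 380785323], [-185422193, 624820006]]
... * rho(a^-1) = [[-8, -3], [-13, -5]]  ->  [[-4046191415, -1564919946], [-6639282534, -2567833451]]
... * rho(b^-1) = [[-5, 3], [-2, 1]]  ->  [[23360796967, -13703494191], [38332079572, -22485681053]]
... * rho(b^-1) = [[-5, 3], [-2, 1]]  ->  [[-89396996453, 56378896710], [-146689035754, 92510557663]]
... * rho(a^-1) = [[-8, -3], [-13, -5]]  ->  [[-17749685606, -13703494191], [-29124963587, -22485681053]]
... * rho(b^-1) = [[-5, 3], [-2, 1]]  ->  [[116155416412, -66952551009], [190596180041, -109860571814]]
... * rho(b^-1) = [[-5, 3], [-2, 1]]  ->  [[-446871980042, 281513698227], [-733259756577, 461927968309]]
tr = -446871980042 + 461927968309 = 15055988267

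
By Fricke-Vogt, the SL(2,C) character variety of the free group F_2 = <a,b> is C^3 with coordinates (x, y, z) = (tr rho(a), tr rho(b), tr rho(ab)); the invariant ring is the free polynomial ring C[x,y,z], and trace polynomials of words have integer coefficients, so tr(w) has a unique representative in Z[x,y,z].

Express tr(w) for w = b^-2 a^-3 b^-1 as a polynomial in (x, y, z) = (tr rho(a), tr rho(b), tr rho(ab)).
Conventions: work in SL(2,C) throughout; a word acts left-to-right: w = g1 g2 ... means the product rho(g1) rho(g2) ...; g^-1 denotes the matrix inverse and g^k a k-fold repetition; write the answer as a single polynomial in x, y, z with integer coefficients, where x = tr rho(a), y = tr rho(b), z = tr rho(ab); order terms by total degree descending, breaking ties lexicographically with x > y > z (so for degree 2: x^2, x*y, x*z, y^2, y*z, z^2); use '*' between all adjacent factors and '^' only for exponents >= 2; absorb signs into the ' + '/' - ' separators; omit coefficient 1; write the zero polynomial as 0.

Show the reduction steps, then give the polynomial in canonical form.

x^2*y^2*z - x^3*y - x*y^3 - x^2*z - y^2*z + 4*x*y + z

trace(a^-1) = trace(a) = x
trace(a^-2) = trace(a^-1)*trace(a) - trace(1)   [inverse elimination on a] = x^2 - 2
trace(a^-3) = trace(a^-2)*trace(a) - trace(a^-1)   [inverse elimination on a] = x^3 - 3*x
trace(a^-1 b) = trace(b)*trace(a) - trace(b a)   [inverse elimination on a] = x*y - z
trace(a^-2 b) = trace(a^-1 b)*trace(a) - trace(a^-1 b a)   [inverse elimination on a] = x^2*y - x*z - y
trace(a^-3 b) = trace(a^-2 b)*trace(a) - trace(a^-2 b a)   [inverse elimination on a] = x^3*y - x^2*z - 2*x*y + z
trace(b^-1 a^-3) = trace(a^-3)*trace(b) - trace(a^-3 b)   [inverse elimination on b] = x^2*z - x*y - z
trace(b^-2 a^-3) = trace(b^-1 a^-3)*trace(b) - trace(b^-1 a^-3 b)   [inverse elimination on b] = x^2*y*z - x^3 - x*y^2 - y*z + 3*x
trace(b^-2 a^-3 b^-1) = trace(b^-2 a^-3)*trace(b) - trace(b^-2 a^-3 b)   [inverse elimination on b] = x^2*y^2*z - x^3*y - x*y^3 - x^2*z - y^2*z + 4*x*y + z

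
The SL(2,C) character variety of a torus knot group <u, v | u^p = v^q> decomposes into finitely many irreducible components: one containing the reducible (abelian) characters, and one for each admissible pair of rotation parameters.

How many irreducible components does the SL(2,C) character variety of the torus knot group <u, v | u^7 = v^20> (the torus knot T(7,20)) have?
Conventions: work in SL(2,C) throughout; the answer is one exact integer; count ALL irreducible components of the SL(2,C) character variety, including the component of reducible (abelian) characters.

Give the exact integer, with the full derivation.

For T(7,20): irreducibility forces the central element u^7 = v^20 to one of +I, -I.
So on each irreducible component the traces are pinned: tr(u) = 2*cos(pi*alpha/7) with 1 <= alpha <= 6, tr(v) = 2*cos(pi*beta/20) with 1 <= beta <= 19.
u^7 = (-1)^alpha I and v^20 = (-1)^beta I must agree, so alpha and beta have equal parity.
count pairs: odd alpha (3 choices) x odd beta (10), plus even alpha (3) x even beta (9): 3*10 + 3*9 = 57.
Total: 57 irreducible-character components + 1 reducible (abelian) component = 58.

58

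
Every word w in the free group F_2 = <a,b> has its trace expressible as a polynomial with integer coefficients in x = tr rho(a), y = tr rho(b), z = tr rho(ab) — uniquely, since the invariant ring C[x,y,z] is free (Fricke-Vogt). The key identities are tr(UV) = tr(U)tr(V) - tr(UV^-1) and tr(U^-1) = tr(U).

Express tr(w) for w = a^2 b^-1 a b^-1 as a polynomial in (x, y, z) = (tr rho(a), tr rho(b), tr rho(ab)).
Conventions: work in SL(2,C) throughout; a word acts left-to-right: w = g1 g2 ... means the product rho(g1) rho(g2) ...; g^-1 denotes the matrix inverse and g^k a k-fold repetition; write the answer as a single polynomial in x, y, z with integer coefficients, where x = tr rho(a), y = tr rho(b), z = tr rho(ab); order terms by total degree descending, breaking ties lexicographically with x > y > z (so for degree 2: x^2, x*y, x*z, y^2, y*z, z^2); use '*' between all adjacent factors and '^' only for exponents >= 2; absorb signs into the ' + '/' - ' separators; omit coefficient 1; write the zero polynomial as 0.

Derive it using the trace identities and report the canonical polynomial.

trace(a^2) = trace(a) trace(a) - trace(1)  (reduce the a square) = x^2 - 2
trace(a^3) = trace(a) trace(a^2) - trace(a)  (reduce the a square) = x^3 - 3*x
next, trace(a b a) = trace(a) trace(b a) - trace(b)  (reduce the a square) = x*z - y
trace(a^3 b) = trace(a) trace(a b a) - trace(a b)  (reduce the a square) = x^2*z - x*y - z
next, trace(a^2 b^-1 a) = trace(a^3) trace(b) - trace(a^3 b)  (eliminate b^-1) = x^3*y - x^2*z - 2*x*y + z
next, trace(b a b a) = trace(b a) trace(b a) - trace(1)  (split on b) = z^2 - 2
trace(b a b) = trace(b) trace(a b) - trace(a)  (reduce the b square) = y*z - x
next, trace(a b a^2 b) = trace(a) trace(b a b a) - trace(b a b)  (reduce the a square) = x*z^2 - y*z - x
next, trace(a^2 b^-1 a b) = trace(a b a^2) trace(b) - trace(a b a^2 b)  (eliminate b^-1) = x^2*y*z - x*y^2 - x*z^2 + x
trace(a^2 b^-1 a b^-1) = trace(a^2 b^-1 a) trace(b) - trace(a^2 b^-1 a b)  (eliminate b^-1) = x^3*y^2 - 2*x^2*y*z - x*y^2 + x*z^2 + y*z - x

x^3*y^2 - 2*x^2*y*z - x*y^2 + x*z^2 + y*z - x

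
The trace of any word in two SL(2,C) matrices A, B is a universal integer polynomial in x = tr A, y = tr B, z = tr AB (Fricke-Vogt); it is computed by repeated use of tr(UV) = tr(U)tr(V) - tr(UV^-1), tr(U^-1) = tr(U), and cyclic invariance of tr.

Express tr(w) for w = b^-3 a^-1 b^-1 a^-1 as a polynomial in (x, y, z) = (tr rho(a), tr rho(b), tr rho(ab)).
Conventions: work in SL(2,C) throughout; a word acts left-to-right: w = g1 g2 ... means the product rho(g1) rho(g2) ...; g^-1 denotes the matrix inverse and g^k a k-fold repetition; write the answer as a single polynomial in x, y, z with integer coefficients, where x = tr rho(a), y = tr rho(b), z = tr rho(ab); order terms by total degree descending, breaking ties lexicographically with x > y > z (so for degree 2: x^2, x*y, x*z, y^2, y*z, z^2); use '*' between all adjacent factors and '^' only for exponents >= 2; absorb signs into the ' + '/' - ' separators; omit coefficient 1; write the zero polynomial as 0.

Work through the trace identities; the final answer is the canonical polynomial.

trace(b^-1) = trace(b) = y
trace(b^-2) = trace(b^-1) * trace(b) - trace(1)   [inverse elimination on b] = y^2 - 2
trace(b^-1 a) = trace(a) * trace(b) - trace(a b)   [inverse elimination on b] = x*y - z
reduce: trace(b^-2 a) = trace(b^-1 a) * trace(b) - trace(b^-1 a b)   [inverse elimination on b] = x*y^2 - y*z - x
so trace(b^-1 a^-1 b^-1) = trace(b^-2) * trace(a) - trace(b^-2 a)   [inverse elimination on a] = y*z - x
reduce: trace(a b a) = trace(a) * trace(b a) - trace(b)   [square of a] = x*z - y
reduce: trace(a b a b) = trace(a b) * trace(a b) - trace(1)   [split at a repeated a] = z^2 - 2
so trace(b a b^-1 a) = trace(a b a) * trace(b) - trace(a b a b)   [inverse elimination on b] = x*y*z - y^2 - z^2 + 2
so trace(a b^-1 a^-1 b) = trace(b a b^-1) * trace(a) - trace(b a b^-1 a)   [inverse elimination on a] = -x*y*z + x^2 + y^2 + z^2 - 2
trace(b^-1 a^-1 b^-1 a) = trace(a b^-1 a^-1) * trace(b) - trace(a b^-1 a^-1 b)   [inverse elimination on b] = x*y*z - x^2 - z^2 + 2
trace(b^-1 a^-1 b^-1 a^-1) = trace(b^-1 a^-1 b^-1) * trace(a) - trace(b^-1 a^-1 b^-1 a)   [inverse elimination on a] = z^2 - 2
trace(b^-2 a^-1 b^-1 a^-1) = trace(b^-1 a^-1 b^-1 a^-1) * trace(b) - trace(b^-1 a^-1 b^-1 a^-1 b)   [inverse elimination on b] = y*z^2 - x*z - y
reduce: trace(b^-3 a^-1 b^-1 a^-1) = trace(b^-2 a^-1 b^-1 a^-1) * trace(b) - trace(b^-2 a^-1 b^-1 a^-1 b)   [inverse elimination on b] = y^2*z^2 - x*y*z - y^2 - z^2 + 2

y^2*z^2 - x*y*z - y^2 - z^2 + 2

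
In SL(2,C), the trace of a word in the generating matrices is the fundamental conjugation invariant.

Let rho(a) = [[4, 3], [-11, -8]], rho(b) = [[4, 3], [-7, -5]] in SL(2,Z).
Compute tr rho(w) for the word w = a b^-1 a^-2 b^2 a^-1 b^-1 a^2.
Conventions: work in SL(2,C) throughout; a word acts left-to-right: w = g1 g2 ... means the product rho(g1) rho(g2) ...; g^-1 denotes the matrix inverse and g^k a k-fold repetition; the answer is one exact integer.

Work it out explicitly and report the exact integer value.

rho(a) = [[4, 3], [-11, -8]]
... * rho(b^-1) = [[-5, -3], [7, 4]]  ->  [[1, 0], [-1, 1]]
... * rho(a^-1) = [[-8, -3], [11, 4]]  ->  [[-8, -3], [19, 7]]
... * rho(a^-1) = [[-8, -3], [11, 4]]  ->  [[31, 12], [-75, -29]]
... * rho(b) = [[4, 3], [-7, -5]]  ->  [[40, 33], [-97, -80]]
... * rho(b) = [[4, 3], [-7, -5]]  ->  [[-71, -45], [172, 109]]
... * rho(a^-1) = [[-8, -3], [11, 4]]  ->  [[73, 33], [-177, -80]]
... * rho(b^-1) = [[-5, -3], [7, 4]]  ->  [[-134, -87], [325, 211]]
... * rho(a) = [[4, 3], [-11, -8]]  ->  [[421, 294], [-1021, -713]]
... * rho(a) = [[4, 3], [-11, -8]]  ->  [[-1550, -1089], [3759, 2641]]
tr = -1550 + 2641 = 1091

1091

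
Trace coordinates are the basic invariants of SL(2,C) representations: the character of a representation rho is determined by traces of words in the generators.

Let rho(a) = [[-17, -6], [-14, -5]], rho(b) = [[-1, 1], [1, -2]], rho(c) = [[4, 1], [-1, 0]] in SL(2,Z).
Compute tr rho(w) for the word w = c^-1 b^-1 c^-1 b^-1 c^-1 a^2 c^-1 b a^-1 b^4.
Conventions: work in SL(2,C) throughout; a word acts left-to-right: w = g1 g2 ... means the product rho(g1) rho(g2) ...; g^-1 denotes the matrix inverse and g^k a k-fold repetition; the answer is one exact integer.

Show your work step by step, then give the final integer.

11367819

rho(c^-1) = [[0, -1], [1, 4]]
... * rho(b^-1) = [[-2, -1], [-1, -1]]  ->  [[1, 1], [-6, -5]]
... * rho(c^-1) = [[0, -1], [1, 4]]  ->  [[1, 3], [-5, -14]]
... * rho(b^-1) = [[-2, -1], [-1, -1]]  ->  [[-5, -4], [24, 19]]
... * rho(c^-1) = [[0, -1], [1, 4]]  ->  [[-4, -11], [19, 52]]
... * rho(a) = [[-17, -6], [-14, -5]]  ->  [[222, 79], [-1051, -374]]
... * rho(a) = [[-17, -6], [-14, -5]]  ->  [[-4880, -1727], [23103, 8176]]
... * rho(c^-1) = [[0, -1], [1, 4]]  ->  [[-1727, -2028], [8176, 9601]]
... * rho(b) = [[-1, 1], [1, -2]]  ->  [[-301, 2329], [1425, -11026]]
... * rho(a^-1) = [[-5, 6], [14, -17]]  ->  [[34111, -41399], [-161489, 195992]]
... * rho(b) = [[-1, 1], [1, -2]]  ->  [[-75510, 116909], [357481, -553473]]
... * rho(b) = [[-1, 1], [1, -2]]  ->  [[192419, -309328], [-910954, 1464427]]
... * rho(b) = [[-1, 1], [1, -2]]  ->  [[-501747, 811075], [2375381, -3839808]]
... * rho(b) = [[-1, 1], [1, -2]]  ->  [[1312822, -2123897], [-6215189, 10054997]]
tr = 1312822 + 10054997 = 11367819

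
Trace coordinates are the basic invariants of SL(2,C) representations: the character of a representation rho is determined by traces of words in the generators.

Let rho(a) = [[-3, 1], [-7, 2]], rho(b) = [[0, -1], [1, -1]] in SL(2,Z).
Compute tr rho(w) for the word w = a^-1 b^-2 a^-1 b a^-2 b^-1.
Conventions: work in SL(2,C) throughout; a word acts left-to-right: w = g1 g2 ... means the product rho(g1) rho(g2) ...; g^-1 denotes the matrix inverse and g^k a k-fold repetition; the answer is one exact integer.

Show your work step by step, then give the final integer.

rho(a^-1) = [[2, -1], [7, -3]]
... * rho(b^-1) = [[-1, 1], [-1, 0]]  ->  [[-1, 2], [-4, 7]]
... * rho(b^-1) = [[-1, 1], [-1, 0]]  ->  [[-1, -1], [-3, -4]]
... * rho(a^-1) = [[2, -1], [7, -3]]  ->  [[-9, 4], [-34, 15]]
... * rho(b) = [[0, -1], [1, -1]]  ->  [[4, 5], [15, 19]]
... * rho(a^-1) = [[2, -1], [7, -3]]  ->  [[43, -19], [163, -72]]
... * rho(a^-1) = [[2, -1], [7, -3]]  ->  [[-47, 14], [-178, 53]]
... * rho(b^-1) = [[-1, 1], [-1, 0]]  ->  [[33, -47], [125, -178]]
tr = 33 + -178 = -145

-145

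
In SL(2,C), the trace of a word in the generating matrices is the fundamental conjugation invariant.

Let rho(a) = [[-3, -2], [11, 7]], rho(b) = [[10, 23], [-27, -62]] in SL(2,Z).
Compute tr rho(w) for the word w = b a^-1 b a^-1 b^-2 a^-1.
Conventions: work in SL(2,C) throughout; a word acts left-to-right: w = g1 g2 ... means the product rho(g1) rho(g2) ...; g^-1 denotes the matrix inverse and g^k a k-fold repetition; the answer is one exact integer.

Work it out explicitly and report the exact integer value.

14052948

rho(b) = [[10, 23], [-27, -62]]
... * rho(a^-1) = [[7, 2], [-11, -3]]  ->  [[-183, -49], [493, 132]]
... * rho(b) = [[10, 23], [-27, -62]]  ->  [[-507, -1171], [1366, 3155]]
... * rho(a^-1) = [[7, 2], [-11, -3]]  ->  [[9332, 2499], [-25143, -6733]]
... * rho(b^-1) = [[-62, -23], [27, 10]]  ->  [[-511111, -189646], [1377075, 510959]]
... * rho(b^-1) = [[-62, -23], [27, 10]]  ->  [[26568440, 9859093], [-71582757, -26563135]]
... * rho(a^-1) = [[7, 2], [-11, -3]]  ->  [[77529057, 23559601], [-208884814, -63476109]]
tr = 77529057 + -63476109 = 14052948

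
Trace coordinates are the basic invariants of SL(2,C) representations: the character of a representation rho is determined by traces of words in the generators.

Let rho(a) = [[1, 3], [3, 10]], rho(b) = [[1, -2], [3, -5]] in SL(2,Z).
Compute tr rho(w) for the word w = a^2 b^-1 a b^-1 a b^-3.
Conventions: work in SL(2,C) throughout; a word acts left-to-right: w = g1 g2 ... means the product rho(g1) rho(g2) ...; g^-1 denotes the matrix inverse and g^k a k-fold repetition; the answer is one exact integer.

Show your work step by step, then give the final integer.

rho(a) = [[1, 3], [3, 10]]
... * rho(a) = [[1, 3], [3, 10]]  ->  [[10, 33], [33, 109]]
... * rho(b^-1) = [[-5, 2], [-3, 1]]  ->  [[-149, 53], [-492, 175]]
... * rho(a) = [[1, 3], [3, 10]]  ->  [[10, 83], [33, 274]]
... * rho(b^-1) = [[-5, 2], [-3, 1]]  ->  [[-299, 103], [-987, 340]]
... * rho(a) = [[1, 3], [3, 10]]  ->  [[10, 133], [33, 439]]
... * rho(b^-1) = [[-5, 2], [-3, 1]]  ->  [[-449, 153], [-1482, 505]]
... * rho(b^-1) = [[-5, 2], [-3, 1]]  ->  [[1786, -745], [5895, -2459]]
... * rho(b^-1) = [[-5, 2], [-3, 1]]  ->  [[-6695, 2827], [-22098, 9331]]
tr = -6695 + 9331 = 2636

2636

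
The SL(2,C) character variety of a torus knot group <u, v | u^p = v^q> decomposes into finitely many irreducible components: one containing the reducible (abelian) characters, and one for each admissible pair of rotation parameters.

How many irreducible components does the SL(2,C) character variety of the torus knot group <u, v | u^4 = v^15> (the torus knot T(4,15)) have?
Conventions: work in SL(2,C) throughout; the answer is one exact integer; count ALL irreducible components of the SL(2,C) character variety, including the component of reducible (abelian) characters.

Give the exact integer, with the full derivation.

22

Gamma = < u, v | u^4 = v^15 > (torus knot T(4,15)); the central element u^4 = v^15 acts as +I or -I in any irreducible SL(2,C) representation.
So on each irreducible component the traces are pinned: tr(u) = 2*cos(pi*alpha/4) with 1 <= alpha <= 3, tr(v) = 2*cos(pi*beta/15) with 1 <= beta <= 14.
u^4 = (-1)^alpha I and v^15 = (-1)^beta I must agree, so alpha and beta have equal parity.
count pairs: odd alpha (2 choices) x odd beta (7), plus even alpha (1) x even beta (7): 2*7 + 1*7 = 21.
components with irreducible characters: 21; plus the single component of reducible (abelian) characters: total 22.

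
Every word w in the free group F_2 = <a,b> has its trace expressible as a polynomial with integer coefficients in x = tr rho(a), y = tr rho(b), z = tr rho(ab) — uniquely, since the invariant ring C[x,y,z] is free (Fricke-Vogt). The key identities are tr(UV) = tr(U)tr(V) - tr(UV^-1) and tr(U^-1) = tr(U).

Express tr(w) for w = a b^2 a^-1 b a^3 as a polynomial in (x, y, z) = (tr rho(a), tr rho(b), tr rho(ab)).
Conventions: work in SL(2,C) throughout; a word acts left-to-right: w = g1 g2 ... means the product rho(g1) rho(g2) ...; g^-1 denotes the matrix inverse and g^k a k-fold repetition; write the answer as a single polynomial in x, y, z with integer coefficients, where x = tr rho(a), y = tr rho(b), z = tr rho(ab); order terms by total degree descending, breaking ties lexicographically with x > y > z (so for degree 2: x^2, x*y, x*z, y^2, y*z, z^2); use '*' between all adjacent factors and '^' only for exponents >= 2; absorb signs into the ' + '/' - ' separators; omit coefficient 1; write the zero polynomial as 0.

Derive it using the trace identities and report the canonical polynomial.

and tr(a^2 b) = tr(a) tr(b a) - tr(b)  (reduce the a square) = x*z - y
tr(a^2) = tr(a) tr(a) - tr(1)  (reduce the a square) = x^2 - 2
and tr(a b^2 a) = tr(b) tr(a^2 b) - tr(a^2)  (reduce the b square) = x*y*z - x^2 - y^2 + 2
and tr(a b^2) = tr(b) tr(a b) - tr(a)  (reduce the b square) = y*z - x
and tr(a b^2 a^2) = tr(a) tr(a b^2 a) - tr(a b^2)  (reduce the a square) = x^2*y*z - x^3 - x*y^2 - y*z + 3*x
next, tr(a^4 b^2) = tr(a) tr(a b^2 a^2) - tr(a b^2 a)  (reduce the a square) = x^3*y*z - x^4 - x^2*y^2 - 2*x*y*z + 4*x^2 + y^2 - 2
tr(b a^3) = tr(a) tr(a b a) - tr(a b)  (reduce the a square) = x^2*z - x*y - z
tr(a^4 b) = tr(a) tr(b a^3) - tr(b a^2)  (reduce the a square) = x^3*z - x^2*y - 2*x*z + y
next, tr(b a^4 b^2) = tr(b) tr(a^4 b^2) - tr(a^4 b)  (reduce the b square) = x^3*y^2*z - x^4*y - x^2*y^3 - x^3*z - 2*x*y^2*z + 5*x^2*y + y^3 + 2*x*z - 3*y
tr(a b a b) = tr(a b) tr(a b) - tr(1)  (split on a) = z^2 - 2
tr(b^2 a b a) = tr(b) tr(a b a b) - tr(a b a)  (reduce the b square) = y*z^2 - x*z - y
next, tr(b^2 a b) = tr(b) tr(b a b) - tr(b a)  (reduce the b square) = y^2*z - x*y - z
tr(b^2 a b a^2) = tr(a) tr(b^2 a b a) - tr(b^2 a b)  (reduce the a square) = x*y*z^2 - x^2*z - y^2*z + z
next, tr(a^2 b^2 a b a) = tr(a) tr(b^2 a b a^2) - tr(b^2 a b a)  (reduce the a square) = x^2*y*z^2 - x^3*z - x*y^2*z - y*z^2 + 2*x*z + y
tr(b a^4 b^2 a) = tr(a) tr(a^2 b^2 a b a) - tr(a^2 b^2 a b)  (reduce the a square) = x^3*y*z^2 - x^4*z - x^2*y^2*z - 2*x*y*z^2 + 3*x^2*z + y^2*z + x*y - z
tr(a b^2 a^-1 b a^3) = tr(b a^4 b^2) tr(a) - tr(b a^4 b^2 a)  (eliminate a^-1) = x^4*y^2*z - x^5*y - x^3*y^3 - x^3*y*z^2 - x^2*y^2*z + 5*x^3*y + x*y^3 + 2*x*y*z^2 - x^2*z - y^2*z - 4*x*y + z

x^4*y^2*z - x^5*y - x^3*y^3 - x^3*y*z^2 - x^2*y^2*z + 5*x^3*y + x*y^3 + 2*x*y*z^2 - x^2*z - y^2*z - 4*x*y + z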